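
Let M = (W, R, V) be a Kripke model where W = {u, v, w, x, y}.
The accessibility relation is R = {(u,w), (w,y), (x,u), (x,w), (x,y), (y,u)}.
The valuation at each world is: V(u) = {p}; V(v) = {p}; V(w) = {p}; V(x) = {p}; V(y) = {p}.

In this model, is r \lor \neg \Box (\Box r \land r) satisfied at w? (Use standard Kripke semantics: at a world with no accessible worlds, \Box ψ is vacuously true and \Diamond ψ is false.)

At w: r is false, \neg \Box (\Box r \land r) is true, so r \lor \neg \Box (\Box r \land r) is true.
  At w: \Box (\Box r \land r) is false, so \neg \Box (\Box r \land r) is true.
    At w: \Box (\Box r \land r) requires \Box r \land r at every successor {y}.
      \Box r \land r fails at y, so \Box (\Box r \land r) is false at w.

Yes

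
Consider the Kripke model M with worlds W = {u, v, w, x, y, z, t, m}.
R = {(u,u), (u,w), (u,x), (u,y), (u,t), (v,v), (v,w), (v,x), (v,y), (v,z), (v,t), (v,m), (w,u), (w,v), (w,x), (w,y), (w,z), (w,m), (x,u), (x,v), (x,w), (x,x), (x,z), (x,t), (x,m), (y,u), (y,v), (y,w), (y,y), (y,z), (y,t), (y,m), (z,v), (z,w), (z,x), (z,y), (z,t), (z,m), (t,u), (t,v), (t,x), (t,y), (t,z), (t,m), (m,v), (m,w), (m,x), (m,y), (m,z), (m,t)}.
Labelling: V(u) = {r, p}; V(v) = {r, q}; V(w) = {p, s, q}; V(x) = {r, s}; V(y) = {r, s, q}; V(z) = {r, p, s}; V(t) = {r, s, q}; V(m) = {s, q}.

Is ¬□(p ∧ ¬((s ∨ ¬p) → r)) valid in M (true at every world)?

Yes

Let φ = ¬□(p ∧ ¬((s ∨ ¬p) → r)). Evaluate φ at each world:
  u (successors {u, w, x, y, t}): φ is true.
  v (successors {v, w, x, y, z, t, m}): φ is true.
  w (successors {u, v, x, y, z, m}): φ is true.
  x (successors {u, v, w, x, z, t, m}): φ is true.
  y (successors {u, v, w, y, z, t, m}): φ is true.
  z (successors {v, w, x, y, t, m}): φ is true.
  t (successors {u, v, x, y, z, m}): φ is true.
  m (successors {v, w, x, y, z, t}): φ is true.
For instance, at u:
  At u: □(p ∧ ¬((s ∨ ¬p) → r)) is false, so ¬□(p ∧ ¬((s ∨ ¬p) → r)) is true.
    At u: □(p ∧ ¬((s ∨ ¬p) → r)) requires p ∧ ¬((s ∨ ¬p) → r) at every successor {u, w, x, y, t}.
      p ∧ ¬((s ∨ ¬p) → r) fails at u, so □(p ∧ ¬((s ∨ ¬p) → r)) is false at u.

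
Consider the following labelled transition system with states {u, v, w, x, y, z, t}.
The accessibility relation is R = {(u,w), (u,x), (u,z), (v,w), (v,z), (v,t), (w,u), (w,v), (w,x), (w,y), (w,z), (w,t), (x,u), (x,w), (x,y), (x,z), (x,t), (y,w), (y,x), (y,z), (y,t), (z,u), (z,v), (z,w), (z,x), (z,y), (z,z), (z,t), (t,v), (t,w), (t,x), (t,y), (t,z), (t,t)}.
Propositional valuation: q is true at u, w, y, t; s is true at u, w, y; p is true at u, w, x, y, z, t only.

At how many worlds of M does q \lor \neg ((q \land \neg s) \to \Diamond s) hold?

Let φ = q \lor \neg ((q \land \neg s) \to \Diamond s). Evaluate φ at each world:
  u (successors {w, x, z}): φ is true.
  v (successors {w, z, t}): φ is false.
  w (successors {u, v, x, y, z, t}): φ is true.
  x (successors {u, w, y, z, t}): φ is false.
  y (successors {w, x, z, t}): φ is true.
  z (successors {u, v, w, x, y, z, t}): φ is false.
  t (successors {v, w, x, y, z, t}): φ is true.
For instance, at w:
  At w: q is true, \neg ((q \land \neg s) \to \Diamond s) is false, so q \lor \neg ((q \land \neg s) \to \Diamond s) is true.
    At w: (q \land \neg s) \to \Diamond s is true, so \neg ((q \land \neg s) \to \Diamond s) is false.
      At w: q \land \neg s is false, \Diamond s is true, so (q \land \neg s) \to \Diamond s is true.
Satisfying worlds: {u, w, y, t}

4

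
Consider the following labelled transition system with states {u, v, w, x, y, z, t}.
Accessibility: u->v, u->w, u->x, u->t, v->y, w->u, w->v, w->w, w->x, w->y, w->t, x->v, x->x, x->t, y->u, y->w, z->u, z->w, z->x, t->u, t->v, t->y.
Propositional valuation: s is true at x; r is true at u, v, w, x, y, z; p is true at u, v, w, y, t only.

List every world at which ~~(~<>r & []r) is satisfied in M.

Let φ = ~~(~<>r & []r). Evaluate φ at each world:
  u (successors {v, w, x, t}): φ is false.
  v (successors {y}): φ is false.
  w (successors {u, v, w, x, y, t}): φ is false.
  x (successors {v, x, t}): φ is false.
  y (successors {u, w}): φ is false.
  z (successors {u, w, x}): φ is false.
  t (successors {u, v, y}): φ is false.
For instance, at w:
  At w: ~(~<>r & []r) is true, so ~~(~<>r & []r) is false.
    At w: ~<>r & []r is false, so ~(~<>r & []r) is true.
      At w: ~<>r is false, []r is false, so ~<>r & []r is false.
Satisfying worlds: none.

none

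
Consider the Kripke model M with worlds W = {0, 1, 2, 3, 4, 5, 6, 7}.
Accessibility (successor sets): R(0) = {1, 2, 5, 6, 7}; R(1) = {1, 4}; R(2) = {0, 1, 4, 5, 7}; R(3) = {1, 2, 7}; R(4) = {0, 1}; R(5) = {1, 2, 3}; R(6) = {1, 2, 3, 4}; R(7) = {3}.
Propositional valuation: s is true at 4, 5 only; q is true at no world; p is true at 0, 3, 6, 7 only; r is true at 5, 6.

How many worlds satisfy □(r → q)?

6

Let φ = □(r → q). Evaluate φ at each world:
  0 (successors {1, 2, 5, 6, 7}): φ is false.
  1 (successors {1, 4}): φ is true.
  2 (successors {0, 1, 4, 5, 7}): φ is false.
  3 (successors {1, 2, 7}): φ is true.
  4 (successors {0, 1}): φ is true.
  5 (successors {1, 2, 3}): φ is true.
  6 (successors {1, 2, 3, 4}): φ is true.
  7 (successors {3}): φ is true.
For instance, at 1:
  At 1: □(r → q) requires r → q at every successor {1, 4}.
    At 1: r → q is true.
    At 4: r → q is true.
  So □(r → q) is true at 1.
Satisfying worlds: {1, 3, 4, 5, 6, 7}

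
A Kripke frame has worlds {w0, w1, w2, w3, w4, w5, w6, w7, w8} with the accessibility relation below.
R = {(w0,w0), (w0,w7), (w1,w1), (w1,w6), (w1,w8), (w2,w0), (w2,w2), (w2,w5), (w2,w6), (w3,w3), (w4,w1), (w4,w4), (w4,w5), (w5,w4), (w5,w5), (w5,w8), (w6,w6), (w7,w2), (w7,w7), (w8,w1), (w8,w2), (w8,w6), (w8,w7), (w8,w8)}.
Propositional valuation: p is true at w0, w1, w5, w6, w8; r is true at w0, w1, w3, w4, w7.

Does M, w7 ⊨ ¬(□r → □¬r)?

No

At w7: □r → □¬r is true, so ¬(□r → □¬r) is false.
  At w7: □r is false, □¬r is false, so □r → □¬r is true.
    At w7: □r requires r at every successor {w2, w7}.
      r fails at w2, so □r is false at w7.
    At w7: □¬r requires ¬r at every successor {w2, w7}.
      ¬r fails at w7, so □¬r is false at w7.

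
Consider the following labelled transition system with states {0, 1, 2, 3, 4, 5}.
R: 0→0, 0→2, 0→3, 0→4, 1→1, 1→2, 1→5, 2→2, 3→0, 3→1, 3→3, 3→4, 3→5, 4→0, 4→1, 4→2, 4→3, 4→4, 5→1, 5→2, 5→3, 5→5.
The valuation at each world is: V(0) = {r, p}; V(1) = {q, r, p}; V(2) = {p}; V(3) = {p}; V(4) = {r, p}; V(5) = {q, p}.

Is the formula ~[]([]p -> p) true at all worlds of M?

Let φ = ~[]([]p -> p). Evaluate φ at each world:
  0 (successors {0, 2, 3, 4}): φ is false.
  1 (successors {1, 2, 5}): φ is false.
  2 (successors {2}): φ is false.
  3 (successors {0, 1, 3, 4, 5}): φ is false.
  4 (successors {0, 1, 2, 3, 4}): φ is false.
  5 (successors {1, 2, 3, 5}): φ is false.
Detail at 0 (counterexample):
  At 0: []([]p -> p) is true, so ~[]([]p -> p) is false.
    At 0: []([]p -> p) requires []p -> p at every successor {0, 2, 3, 4}.
      At 0: []p -> p is true.
      At 2: []p -> p is true.
      At 3: []p -> p is true.
      At 4: []p -> p is true.
    So []([]p -> p) is true at 0.

No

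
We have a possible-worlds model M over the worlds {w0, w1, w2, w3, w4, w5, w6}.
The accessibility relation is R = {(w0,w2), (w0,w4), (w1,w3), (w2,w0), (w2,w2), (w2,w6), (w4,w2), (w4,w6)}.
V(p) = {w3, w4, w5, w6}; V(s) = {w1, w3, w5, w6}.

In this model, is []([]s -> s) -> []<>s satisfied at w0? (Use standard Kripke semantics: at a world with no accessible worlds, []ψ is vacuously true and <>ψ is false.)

At w0: []([]s -> s) is true, []<>s is true, so []([]s -> s) -> []<>s is true.
  At w0: []([]s -> s) requires []s -> s at every successor {w2, w4}.
      At w2: []s is false, s is false, so []s -> s is true.
      At w4: []s is false, s is false, so []s -> s is true.
  So []([]s -> s) is true at w0.
  At w0: []<>s requires <>s at every successor {w2, w4}.
      At w2: <>s requires s at some successor in {w0, w2, w6}.
        s holds at w6, so <>s is true at w2.
      At w4: <>s requires s at some successor in {w2, w6}.
        s holds at w6, so <>s is true at w4.
  So []<>s is true at w0.

Yes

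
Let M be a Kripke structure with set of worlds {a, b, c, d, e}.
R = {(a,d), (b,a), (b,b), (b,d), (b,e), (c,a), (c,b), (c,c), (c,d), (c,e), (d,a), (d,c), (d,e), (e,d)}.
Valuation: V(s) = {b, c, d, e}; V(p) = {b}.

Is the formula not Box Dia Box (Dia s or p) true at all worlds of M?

Recall that Box ψ holds at a world iff ψ holds at every accessible world, and Dia ψ holds iff ψ holds at some accessible world.
Let φ = not Box Dia Box (Dia s or p). Evaluate φ at each world:
  a (successors {d}): φ is false.
  b (successors {a, b, d, e}): φ is false.
  c (successors {a, b, c, d, e}): φ is false.
  d (successors {a, c, e}): φ is false.
  e (successors {d}): φ is false.
Detail at a (counterexample):
  At a: Box Dia Box (Dia s or p) is true, so not Box Dia Box (Dia s or p) is false.
    At a: Box Dia Box (Dia s or p) requires Dia Box (Dia s or p) at every successor {d}.
      At d: Dia Box (Dia s or p) is true.
    So Box Dia Box (Dia s or p) is true at a.

No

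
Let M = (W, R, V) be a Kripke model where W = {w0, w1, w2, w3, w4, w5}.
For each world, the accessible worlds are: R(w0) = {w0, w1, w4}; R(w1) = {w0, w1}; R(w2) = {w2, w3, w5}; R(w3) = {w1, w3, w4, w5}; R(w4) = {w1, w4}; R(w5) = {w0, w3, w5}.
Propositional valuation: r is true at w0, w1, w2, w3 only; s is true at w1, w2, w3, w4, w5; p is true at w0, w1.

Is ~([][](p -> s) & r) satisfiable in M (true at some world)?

Yes

Let φ = ~([][](p -> s) & r). Evaluate φ at each world:
  w0 (successors {w0, w1, w4}): φ is true.
  w1 (successors {w0, w1}): φ is true.
  w2 (successors {w2, w3, w5}): φ is true.
  w3 (successors {w1, w3, w4, w5}): φ is true.
  w4 (successors {w1, w4}): φ is true.
  w5 (successors {w0, w3, w5}): φ is true.
Detail at w0 (witness):
  At w0: [][](p -> s) & r is false, so ~([][](p -> s) & r) is true.
    At w0: [][](p -> s) is false, r is true, so [][](p -> s) & r is false.
      At w0: [][](p -> s) requires [](p -> s) at every successor {w0, w1, w4}.
        [](p -> s) fails at w0, so [][](p -> s) is false at w0.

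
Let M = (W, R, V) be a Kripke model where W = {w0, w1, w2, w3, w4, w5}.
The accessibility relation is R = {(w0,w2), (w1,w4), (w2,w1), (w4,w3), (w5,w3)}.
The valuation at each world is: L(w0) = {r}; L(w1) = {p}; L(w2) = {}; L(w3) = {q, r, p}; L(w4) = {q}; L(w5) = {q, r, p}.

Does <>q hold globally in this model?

No

Recall that <>ψ holds at a world iff ψ holds at some accessible world.
Let φ = <>q. Evaluate φ at each world:
  w0 (successors {w2}): φ is false.
  w1 (successors {w4}): φ is true.
  w2 (successors {w1}): φ is false.
  w3 (successors ∅): φ is false.
  w4 (successors {w3}): φ is true.
  w5 (successors {w3}): φ is true.
Detail at w0 (counterexample):
  At w0: <>q requires q at some successor in {w2}.
    At w2: q is false.
  So <>q is false at w0.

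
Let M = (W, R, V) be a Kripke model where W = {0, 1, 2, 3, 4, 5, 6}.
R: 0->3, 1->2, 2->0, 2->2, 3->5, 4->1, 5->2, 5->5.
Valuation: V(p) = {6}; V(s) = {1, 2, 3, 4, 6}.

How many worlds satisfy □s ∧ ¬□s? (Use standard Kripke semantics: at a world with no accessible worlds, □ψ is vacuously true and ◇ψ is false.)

Let φ = □s ∧ ¬□s. Evaluate φ at each world:
  0 (successors {3}): φ is false.
  1 (successors {2}): φ is false.
  2 (successors {0, 2}): φ is false.
  3 (successors {5}): φ is false.
  4 (successors {1}): φ is false.
  5 (successors {2, 5}): φ is false.
  6 (successors ∅): φ is false.
For instance, at 3:
  At 3: □s is false, ¬□s is true, so □s ∧ ¬□s is false.
    At 3: □s requires s at every successor {5}.
      s fails at 5, so □s is false at 3.
    At 3: □s is false, so ¬□s is true.
      At 3: □s requires s at every successor {5}.
        s fails at 5, so □s is false at 3.
Satisfying worlds: none.

0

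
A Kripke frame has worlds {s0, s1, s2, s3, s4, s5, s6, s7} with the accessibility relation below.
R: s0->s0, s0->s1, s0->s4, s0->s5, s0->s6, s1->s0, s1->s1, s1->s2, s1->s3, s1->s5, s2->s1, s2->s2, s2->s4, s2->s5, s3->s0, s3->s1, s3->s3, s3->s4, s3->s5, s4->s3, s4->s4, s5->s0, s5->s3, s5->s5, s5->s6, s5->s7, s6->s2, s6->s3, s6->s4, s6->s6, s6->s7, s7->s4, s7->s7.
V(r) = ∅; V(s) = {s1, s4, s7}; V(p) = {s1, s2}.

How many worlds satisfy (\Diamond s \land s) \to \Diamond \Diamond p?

7

Let φ = (\Diamond s \land s) \to \Diamond \Diamond p. Evaluate φ at each world:
  s0 (successors {s0, s1, s4, s5, s6}): φ is true.
  s1 (successors {s0, s1, s2, s3, s5}): φ is true.
  s2 (successors {s1, s2, s4, s5}): φ is true.
  s3 (successors {s0, s1, s3, s4, s5}): φ is true.
  s4 (successors {s3, s4}): φ is true.
  s5 (successors {s0, s3, s5, s6, s7}): φ is true.
  s6 (successors {s2, s3, s4, s6, s7}): φ is true.
  s7 (successors {s4, s7}): φ is false.
For instance, at s5:
  At s5: \Diamond s \land s is false, \Diamond \Diamond p is true, so (\Diamond s \land s) \to \Diamond \Diamond p is true.
    At s5: \Diamond s is true, s is false, so \Diamond s \land s is false.
      At s5: \Diamond s requires s at some successor in {s0, s3, s5, s6, s7}.
        s holds at s7, so \Diamond s is true at s5.
    At s5: \Diamond \Diamond p requires \Diamond p at some successor in {s0, s3, s5, s6, s7}.
      \Diamond p holds at s0, so \Diamond \Diamond p is true at s5.
Satisfying worlds: {s0, s1, s2, s3, s4, s5, s6}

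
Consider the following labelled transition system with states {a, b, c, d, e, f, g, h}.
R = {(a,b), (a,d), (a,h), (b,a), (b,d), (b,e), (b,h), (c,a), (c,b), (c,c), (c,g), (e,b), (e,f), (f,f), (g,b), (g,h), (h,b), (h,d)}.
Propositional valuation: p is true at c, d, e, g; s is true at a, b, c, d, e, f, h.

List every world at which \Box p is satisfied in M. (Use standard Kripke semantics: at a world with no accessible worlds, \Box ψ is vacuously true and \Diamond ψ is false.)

d

Let φ = \Box p. Evaluate φ at each world:
  a (successors {b, d, h}): φ is false.
  b (successors {a, d, e, h}): φ is false.
  c (successors {a, b, c, g}): φ is false.
  d (successors ∅): φ is true.
  e (successors {b, f}): φ is false.
  f (successors {f}): φ is false.
  g (successors {b, h}): φ is false.
  h (successors {b, d}): φ is false.
For instance, at f:
  At f: \Box p requires p at every successor {f}.
    p fails at f, so \Box p is false at f.
Satisfying worlds: {d}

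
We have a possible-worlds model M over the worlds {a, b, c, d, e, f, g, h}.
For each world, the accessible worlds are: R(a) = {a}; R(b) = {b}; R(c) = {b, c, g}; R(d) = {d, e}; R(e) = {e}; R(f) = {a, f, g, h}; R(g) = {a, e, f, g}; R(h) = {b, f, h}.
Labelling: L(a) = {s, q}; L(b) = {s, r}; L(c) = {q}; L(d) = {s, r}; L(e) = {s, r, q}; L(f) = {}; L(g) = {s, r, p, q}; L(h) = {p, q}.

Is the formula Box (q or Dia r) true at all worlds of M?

Yes

Let φ = Box (q or Dia r). Evaluate φ at each world:
  a (successors {a}): φ is true.
  b (successors {b}): φ is true.
  c (successors {b, c, g}): φ is true.
  d (successors {d, e}): φ is true.
  e (successors {e}): φ is true.
  f (successors {a, f, g, h}): φ is true.
  g (successors {a, e, f, g}): φ is true.
  h (successors {b, f, h}): φ is true.
For instance, at c:
  At c: Box (q or Dia r) requires q or Dia r at every successor {b, c, g}.
      At b: q is false, Dia r is true, so q or Dia r is true.
      At c: q is true, Dia r is true, so q or Dia r is true.
      At g: q is true, Dia r is true, so q or Dia r is true.
  So Box (q or Dia r) is true at c.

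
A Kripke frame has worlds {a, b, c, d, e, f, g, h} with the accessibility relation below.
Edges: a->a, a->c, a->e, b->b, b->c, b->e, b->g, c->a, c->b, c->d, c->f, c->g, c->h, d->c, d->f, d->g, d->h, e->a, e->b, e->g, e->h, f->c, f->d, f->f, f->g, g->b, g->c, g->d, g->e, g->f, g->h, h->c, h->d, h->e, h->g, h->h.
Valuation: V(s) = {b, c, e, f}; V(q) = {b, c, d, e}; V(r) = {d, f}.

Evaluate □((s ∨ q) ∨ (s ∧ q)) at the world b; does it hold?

Recall that □ψ holds at a world iff ψ holds at every accessible world, and ◇ψ holds iff ψ holds at some accessible world.
At b: □((s ∨ q) ∨ (s ∧ q)) requires (s ∨ q) ∨ (s ∧ q) at every successor {b, c, e, g}.
  (s ∨ q) ∨ (s ∧ q) fails at g, so □((s ∨ q) ∨ (s ∧ q)) is false at b.

No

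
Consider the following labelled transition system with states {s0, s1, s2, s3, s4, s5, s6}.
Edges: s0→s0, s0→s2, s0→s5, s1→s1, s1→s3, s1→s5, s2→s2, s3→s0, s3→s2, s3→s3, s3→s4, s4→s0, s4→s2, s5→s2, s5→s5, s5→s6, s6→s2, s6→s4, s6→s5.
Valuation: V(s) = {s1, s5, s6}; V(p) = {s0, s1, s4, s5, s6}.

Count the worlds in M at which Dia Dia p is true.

Recall that Dia ψ holds at a world iff ψ holds at some accessible world.
Let φ = Dia Dia p. Evaluate φ at each world:
  s0 (successors {s0, s2, s5}): φ is true.
  s1 (successors {s1, s3, s5}): φ is true.
  s2 (successors {s2}): φ is false.
  s3 (successors {s0, s2, s3, s4}): φ is true.
  s4 (successors {s0, s2}): φ is true.
  s5 (successors {s2, s5, s6}): φ is true.
  s6 (successors {s2, s4, s5}): φ is true.
For instance, at s1:
  At s1: Dia Dia p requires Dia p at some successor in {s1, s3, s5}.
    Dia p holds at s1, so Dia Dia p is true at s1.
      At s1: Dia p requires p at some successor in {s1, s3, s5}.
        p holds at s1, so Dia p is true at s1.
Satisfying worlds: {s0, s1, s3, s4, s5, s6}

6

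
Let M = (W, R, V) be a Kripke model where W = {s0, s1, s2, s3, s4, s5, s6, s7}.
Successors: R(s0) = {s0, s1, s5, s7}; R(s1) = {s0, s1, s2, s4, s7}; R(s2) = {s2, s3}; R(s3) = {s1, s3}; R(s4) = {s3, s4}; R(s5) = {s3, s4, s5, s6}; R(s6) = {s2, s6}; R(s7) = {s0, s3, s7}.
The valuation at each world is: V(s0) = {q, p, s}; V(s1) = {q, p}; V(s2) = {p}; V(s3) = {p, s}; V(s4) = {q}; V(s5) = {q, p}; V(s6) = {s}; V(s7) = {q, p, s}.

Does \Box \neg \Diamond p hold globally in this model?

Recall that \Box ψ holds at a world iff ψ holds at every accessible world, and \Diamond ψ holds iff ψ holds at some accessible world.
Let φ = \Box \neg \Diamond p. Evaluate φ at each world:
  s0 (successors {s0, s1, s5, s7}): φ is false.
  s1 (successors {s0, s1, s2, s4, s7}): φ is false.
  s2 (successors {s2, s3}): φ is false.
  s3 (successors {s1, s3}): φ is false.
  s4 (successors {s3, s4}): φ is false.
  s5 (successors {s3, s4, s5, s6}): φ is false.
  s6 (successors {s2, s6}): φ is false.
  s7 (successors {s0, s3, s7}): φ is false.
Detail at s0 (counterexample):
  At s0: \Box \neg \Diamond p requires \neg \Diamond p at every successor {s0, s1, s5, s7}.
    \neg \Diamond p fails at s0, so \Box \neg \Diamond p is false at s0.
      At s0: \Diamond p is true, so \neg \Diamond p is false.

No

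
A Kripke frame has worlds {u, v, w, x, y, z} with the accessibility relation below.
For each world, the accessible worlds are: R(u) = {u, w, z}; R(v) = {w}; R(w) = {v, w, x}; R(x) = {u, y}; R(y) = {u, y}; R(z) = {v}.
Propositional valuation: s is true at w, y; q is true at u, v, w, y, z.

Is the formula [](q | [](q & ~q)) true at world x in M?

At x: [](q | [](q & ~q)) requires q | [](q & ~q) at every successor {u, y}.
    At u: q is true, [](q & ~q) is false, so q | [](q & ~q) is true.
      At u: [](q & ~q) requires q & ~q at every successor {u, w, z}.
        q & ~q fails at u, so [](q & ~q) is false at u.
    At y: q is true, [](q & ~q) is false, so q | [](q & ~q) is true.
      At y: [](q & ~q) requires q & ~q at every successor {u, y}.
        q & ~q fails at u, so [](q & ~q) is false at y.
So [](q | [](q & ~q)) is true at x.

Yes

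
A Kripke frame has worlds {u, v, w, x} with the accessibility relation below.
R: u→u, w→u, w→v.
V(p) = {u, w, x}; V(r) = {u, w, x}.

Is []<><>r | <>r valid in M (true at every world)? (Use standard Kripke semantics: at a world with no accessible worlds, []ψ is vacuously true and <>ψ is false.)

Let φ = []<><>r | <>r. Evaluate φ at each world:
  u (successors {u}): φ is true.
  v (successors ∅): φ is true.
  w (successors {u, v}): φ is true.
  x (successors ∅): φ is true.
For instance, at u:
  At u: []<><>r is true, <>r is true, so []<><>r | <>r is true.
    At u: []<><>r requires <><>r at every successor {u}.
      At u: <><>r is true.
    So []<><>r is true at u.
    At u: <>r requires r at some successor in {u}.
      r holds at u, so <>r is true at u.

Yes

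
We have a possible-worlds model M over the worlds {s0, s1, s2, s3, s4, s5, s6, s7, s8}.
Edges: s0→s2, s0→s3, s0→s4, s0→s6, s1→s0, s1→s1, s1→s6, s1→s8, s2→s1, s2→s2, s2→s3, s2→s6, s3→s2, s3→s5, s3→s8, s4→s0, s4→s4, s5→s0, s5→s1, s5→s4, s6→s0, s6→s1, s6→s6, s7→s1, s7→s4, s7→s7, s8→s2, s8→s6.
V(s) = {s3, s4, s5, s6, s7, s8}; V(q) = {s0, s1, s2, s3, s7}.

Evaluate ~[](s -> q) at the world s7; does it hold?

Yes

At s7: [](s -> q) is false, so ~[](s -> q) is true.
  At s7: [](s -> q) requires s -> q at every successor {s1, s4, s7}.
    s -> q fails at s4, so [](s -> q) is false at s7.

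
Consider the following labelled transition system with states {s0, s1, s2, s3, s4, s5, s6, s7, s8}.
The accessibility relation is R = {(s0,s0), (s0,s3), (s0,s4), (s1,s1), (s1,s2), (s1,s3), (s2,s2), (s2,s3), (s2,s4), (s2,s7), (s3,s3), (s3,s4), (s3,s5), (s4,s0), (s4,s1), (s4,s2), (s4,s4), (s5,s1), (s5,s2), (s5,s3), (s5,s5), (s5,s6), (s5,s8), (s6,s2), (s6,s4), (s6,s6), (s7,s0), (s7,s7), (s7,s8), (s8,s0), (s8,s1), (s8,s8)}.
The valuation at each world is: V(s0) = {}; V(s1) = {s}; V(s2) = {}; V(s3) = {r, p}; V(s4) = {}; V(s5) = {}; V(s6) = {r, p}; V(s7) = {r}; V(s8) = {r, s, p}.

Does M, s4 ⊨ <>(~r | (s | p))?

At s4: <>(~r | (s | p)) requires ~r | (s | p) at some successor in {s0, s1, s2, s4}.
  ~r | (s | p) holds at s0, so <>(~r | (s | p)) is true at s4.

Yes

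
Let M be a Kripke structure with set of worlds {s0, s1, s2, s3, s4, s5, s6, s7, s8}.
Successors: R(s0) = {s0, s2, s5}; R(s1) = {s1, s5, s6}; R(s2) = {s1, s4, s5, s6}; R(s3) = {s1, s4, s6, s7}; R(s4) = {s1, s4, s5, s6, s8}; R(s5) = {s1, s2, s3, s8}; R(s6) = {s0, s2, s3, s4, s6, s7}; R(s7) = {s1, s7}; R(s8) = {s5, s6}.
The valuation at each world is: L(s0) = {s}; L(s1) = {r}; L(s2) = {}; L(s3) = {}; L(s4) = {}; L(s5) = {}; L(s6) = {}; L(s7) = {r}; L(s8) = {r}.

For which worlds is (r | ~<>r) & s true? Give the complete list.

s0

Let φ = (r | ~<>r) & s. Evaluate φ at each world:
  s0 (successors {s0, s2, s5}): φ is true.
  s1 (successors {s1, s5, s6}): φ is false.
  s2 (successors {s1, s4, s5, s6}): φ is false.
  s3 (successors {s1, s4, s6, s7}): φ is false.
  s4 (successors {s1, s4, s5, s6, s8}): φ is false.
  s5 (successors {s1, s2, s3, s8}): φ is false.
  s6 (successors {s0, s2, s3, s4, s6, s7}): φ is false.
  s7 (successors {s1, s7}): φ is false.
  s8 (successors {s5, s6}): φ is false.
For instance, at s5:
  At s5: r | ~<>r is false, s is false, so (r | ~<>r) & s is false.
    At s5: r is false, ~<>r is false, so r | ~<>r is false.
      At s5: <>r is true, so ~<>r is false.
Satisfying worlds: {s0}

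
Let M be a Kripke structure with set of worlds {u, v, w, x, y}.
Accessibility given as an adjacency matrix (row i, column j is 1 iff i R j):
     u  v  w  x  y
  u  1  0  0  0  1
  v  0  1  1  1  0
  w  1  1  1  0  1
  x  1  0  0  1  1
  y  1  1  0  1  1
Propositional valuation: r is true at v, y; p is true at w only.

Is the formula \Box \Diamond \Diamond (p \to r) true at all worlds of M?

Let φ = \Box \Diamond \Diamond (p \to r). Evaluate φ at each world:
  u (successors {u, y}): φ is true.
  v (successors {v, w, x}): φ is true.
  w (successors {u, v, w, y}): φ is true.
  x (successors {u, x, y}): φ is true.
  y (successors {u, v, x, y}): φ is true.
For instance, at x:
  At x: \Box \Diamond \Diamond (p \to r) requires \Diamond \Diamond (p \to r) at every successor {u, x, y}.
      At u: \Diamond \Diamond (p \to r) requires \Diamond (p \to r) at some successor in {u, y}.
        \Diamond (p \to r) holds at u, so \Diamond \Diamond (p \to r) is true at u.
      At x: \Diamond \Diamond (p \to r) requires \Diamond (p \to r) at some successor in {u, x, y}.
        \Diamond (p \to r) holds at u, so \Diamond \Diamond (p \to r) is true at x.
      At y: \Diamond \Diamond (p \to r) requires \Diamond (p \to r) at some successor in {u, v, x, y}.
        \Diamond (p \to r) holds at u, so \Diamond \Diamond (p \to r) is true at y.
  So \Box \Diamond \Diamond (p \to r) is true at x.

Yes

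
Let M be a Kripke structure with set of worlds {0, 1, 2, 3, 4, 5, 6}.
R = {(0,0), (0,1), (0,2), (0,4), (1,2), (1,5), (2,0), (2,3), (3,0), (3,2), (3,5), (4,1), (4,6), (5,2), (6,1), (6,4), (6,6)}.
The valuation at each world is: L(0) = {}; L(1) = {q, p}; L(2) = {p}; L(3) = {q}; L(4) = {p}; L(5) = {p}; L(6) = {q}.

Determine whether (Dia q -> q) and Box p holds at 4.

No

At 4: Dia q -> q is false, Box p is false, so (Dia q -> q) and Box p is false.
  At 4: Dia q is true, q is false, so Dia q -> q is false.
    At 4: Dia q requires q at some successor in {1, 6}.
      q holds at 1, so Dia q is true at 4.
  At 4: Box p requires p at every successor {1, 6}.
    p fails at 6, so Box p is false at 4.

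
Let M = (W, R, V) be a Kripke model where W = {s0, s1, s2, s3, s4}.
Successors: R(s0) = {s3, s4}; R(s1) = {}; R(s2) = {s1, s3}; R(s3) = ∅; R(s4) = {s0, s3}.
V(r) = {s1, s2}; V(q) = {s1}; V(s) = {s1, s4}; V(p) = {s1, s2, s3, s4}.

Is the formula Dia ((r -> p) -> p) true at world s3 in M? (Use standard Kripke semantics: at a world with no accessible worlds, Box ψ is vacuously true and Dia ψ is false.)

Recall that Dia ψ holds at a world iff ψ holds at some accessible world.
At s3: no accessible worlds, so Dia ((r -> p) -> p) is false.

No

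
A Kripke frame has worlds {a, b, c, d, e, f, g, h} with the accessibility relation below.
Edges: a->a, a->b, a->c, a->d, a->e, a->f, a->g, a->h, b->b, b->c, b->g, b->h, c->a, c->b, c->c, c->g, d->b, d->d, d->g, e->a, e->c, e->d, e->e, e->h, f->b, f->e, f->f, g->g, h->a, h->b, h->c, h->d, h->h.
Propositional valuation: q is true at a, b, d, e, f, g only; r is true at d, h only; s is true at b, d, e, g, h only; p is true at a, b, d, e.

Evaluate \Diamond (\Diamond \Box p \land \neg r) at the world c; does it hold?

At c: \Diamond (\Diamond \Box p \land \neg r) requires \Diamond \Box p \land \neg r at some successor in {a, b, c, g}.
  At a: \Diamond \Box p \land \neg r is false.
  At b: \Diamond \Box p \land \neg r is false.
  At c: \Diamond \Box p \land \neg r is false.
  At g: \Diamond \Box p \land \neg r is false.
So \Diamond (\Diamond \Box p \land \neg r) is false at c.

No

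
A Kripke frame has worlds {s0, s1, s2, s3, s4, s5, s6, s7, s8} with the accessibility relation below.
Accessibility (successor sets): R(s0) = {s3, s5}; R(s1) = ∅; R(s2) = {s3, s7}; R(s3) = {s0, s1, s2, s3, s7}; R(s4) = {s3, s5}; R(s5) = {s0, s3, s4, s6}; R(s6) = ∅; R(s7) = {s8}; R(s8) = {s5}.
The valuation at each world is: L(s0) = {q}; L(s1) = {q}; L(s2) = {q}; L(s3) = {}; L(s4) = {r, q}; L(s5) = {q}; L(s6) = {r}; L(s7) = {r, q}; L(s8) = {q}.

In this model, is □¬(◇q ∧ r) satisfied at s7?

Recall that □ψ holds at a world iff ψ holds at every accessible world, and ◇ψ holds iff ψ holds at some accessible world.
At s7: □¬(◇q ∧ r) requires ¬(◇q ∧ r) at every successor {s8}.
    At s8: ◇q ∧ r is false, so ¬(◇q ∧ r) is true.
      At s8: ◇q is true, r is false, so ◇q ∧ r is false.
So □¬(◇q ∧ r) is true at s7.

Yes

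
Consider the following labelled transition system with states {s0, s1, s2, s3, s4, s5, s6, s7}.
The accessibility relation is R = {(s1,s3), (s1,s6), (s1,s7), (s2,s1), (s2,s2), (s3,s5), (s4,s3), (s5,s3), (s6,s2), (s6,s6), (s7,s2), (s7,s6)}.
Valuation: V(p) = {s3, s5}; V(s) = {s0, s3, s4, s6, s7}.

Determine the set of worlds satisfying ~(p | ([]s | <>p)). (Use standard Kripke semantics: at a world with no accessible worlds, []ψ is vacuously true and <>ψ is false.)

s2, s6, s7

Let φ = ~(p | ([]s | <>p)). Evaluate φ at each world:
  s0 (successors ∅): φ is false.
  s1 (successors {s3, s6, s7}): φ is false.
  s2 (successors {s1, s2}): φ is true.
  s3 (successors {s5}): φ is false.
  s4 (successors {s3}): φ is false.
  s5 (successors {s3}): φ is false.
  s6 (successors {s2, s6}): φ is true.
  s7 (successors {s2, s6}): φ is true.
For instance, at s3:
  At s3: p | ([]s | <>p) is true, so ~(p | ([]s | <>p)) is false.
    At s3: p is true, []s | <>p is true, so p | ([]s | <>p) is true.
      At s3: []s is false, <>p is true, so []s | <>p is true.
Satisfying worlds: {s2, s6, s7}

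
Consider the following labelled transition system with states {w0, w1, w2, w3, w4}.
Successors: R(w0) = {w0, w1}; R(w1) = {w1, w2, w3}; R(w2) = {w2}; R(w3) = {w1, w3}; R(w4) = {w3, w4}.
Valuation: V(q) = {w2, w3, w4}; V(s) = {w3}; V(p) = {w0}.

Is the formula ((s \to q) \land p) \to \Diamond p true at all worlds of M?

Let φ = ((s \to q) \land p) \to \Diamond p. Evaluate φ at each world:
  w0 (successors {w0, w1}): φ is true.
  w1 (successors {w1, w2, w3}): φ is true.
  w2 (successors {w2}): φ is true.
  w3 (successors {w1, w3}): φ is true.
  w4 (successors {w3, w4}): φ is true.
For instance, at w0:
  At w0: (s \to q) \land p is true, \Diamond p is true, so ((s \to q) \land p) \to \Diamond p is true.
    At w0: \Diamond p requires p at some successor in {w0, w1}.
      p holds at w0, so \Diamond p is true at w0.

Yes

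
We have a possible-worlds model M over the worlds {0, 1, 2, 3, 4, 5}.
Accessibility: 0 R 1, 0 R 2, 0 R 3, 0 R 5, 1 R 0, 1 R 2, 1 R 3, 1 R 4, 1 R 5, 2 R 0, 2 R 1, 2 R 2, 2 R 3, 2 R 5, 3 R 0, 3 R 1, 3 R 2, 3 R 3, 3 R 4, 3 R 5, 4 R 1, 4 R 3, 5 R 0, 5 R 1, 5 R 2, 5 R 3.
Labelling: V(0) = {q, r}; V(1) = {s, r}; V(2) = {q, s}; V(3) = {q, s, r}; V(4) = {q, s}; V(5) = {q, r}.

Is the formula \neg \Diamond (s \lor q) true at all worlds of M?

No

Let φ = \neg \Diamond (s \lor q). Evaluate φ at each world:
  0 (successors {1, 2, 3, 5}): φ is false.
  1 (successors {0, 2, 3, 4, 5}): φ is false.
  2 (successors {0, 1, 2, 3, 5}): φ is false.
  3 (successors {0, 1, 2, 3, 4, 5}): φ is false.
  4 (successors {1, 3}): φ is false.
  5 (successors {0, 1, 2, 3}): φ is false.
Detail at 0 (counterexample):
  At 0: \Diamond (s \lor q) is true, so \neg \Diamond (s \lor q) is false.
    At 0: \Diamond (s \lor q) requires s \lor q at some successor in {1, 2, 3, 5}.
      s \lor q holds at 1, so \Diamond (s \lor q) is true at 0.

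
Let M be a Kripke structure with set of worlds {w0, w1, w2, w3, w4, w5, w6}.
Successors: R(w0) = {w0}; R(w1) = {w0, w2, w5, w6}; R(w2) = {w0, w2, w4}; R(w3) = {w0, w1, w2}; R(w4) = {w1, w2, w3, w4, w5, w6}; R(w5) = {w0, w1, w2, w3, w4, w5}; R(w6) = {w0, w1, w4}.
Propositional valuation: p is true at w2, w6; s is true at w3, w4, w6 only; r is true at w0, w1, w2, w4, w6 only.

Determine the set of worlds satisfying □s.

Let φ = □s. Evaluate φ at each world:
  w0 (successors {w0}): φ is false.
  w1 (successors {w0, w2, w5, w6}): φ is false.
  w2 (successors {w0, w2, w4}): φ is false.
  w3 (successors {w0, w1, w2}): φ is false.
  w4 (successors {w1, w2, w3, w4, w5, w6}): φ is false.
  w5 (successors {w0, w1, w2, w3, w4, w5}): φ is false.
  w6 (successors {w0, w1, w4}): φ is false.
For instance, at w5:
  At w5: □s requires s at every successor {w0, w1, w2, w3, w4, w5}.
    s fails at w0, so □s is false at w5.
Satisfying worlds: none.

none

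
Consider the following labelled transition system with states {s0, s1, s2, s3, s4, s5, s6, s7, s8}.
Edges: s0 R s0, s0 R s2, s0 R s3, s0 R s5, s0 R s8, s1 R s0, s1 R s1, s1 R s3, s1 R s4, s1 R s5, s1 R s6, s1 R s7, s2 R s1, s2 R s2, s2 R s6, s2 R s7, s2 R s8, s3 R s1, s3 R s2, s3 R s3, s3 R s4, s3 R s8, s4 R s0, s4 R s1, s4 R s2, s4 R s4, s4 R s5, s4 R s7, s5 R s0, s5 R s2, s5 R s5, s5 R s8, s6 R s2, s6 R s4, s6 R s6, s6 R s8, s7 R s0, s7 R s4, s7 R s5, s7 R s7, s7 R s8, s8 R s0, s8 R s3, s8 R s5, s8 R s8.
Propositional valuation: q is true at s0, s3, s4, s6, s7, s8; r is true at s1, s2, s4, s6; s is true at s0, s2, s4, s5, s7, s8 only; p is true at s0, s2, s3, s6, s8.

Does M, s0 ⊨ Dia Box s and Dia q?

Yes

Recall that Box ψ holds at a world iff ψ holds at every accessible world, and Dia ψ holds iff ψ holds at some accessible world.
At s0: Dia Box s is true, Dia q is true, so Dia Box s and Dia q is true.
  At s0: Dia Box s requires Box s at some successor in {s0, s2, s3, s5, s8}.
    Box s holds at s5, so Dia Box s is true at s0.
      At s5: Box s requires s at every successor {s0, s2, s5, s8}.
        At s0: s is true.
        At s2: s is true.
        At s5: s is true.
        At s8: s is true.
      So Box s is true at s5.
  At s0: Dia q requires q at some successor in {s0, s2, s3, s5, s8}.
    q holds at s0, so Dia q is true at s0.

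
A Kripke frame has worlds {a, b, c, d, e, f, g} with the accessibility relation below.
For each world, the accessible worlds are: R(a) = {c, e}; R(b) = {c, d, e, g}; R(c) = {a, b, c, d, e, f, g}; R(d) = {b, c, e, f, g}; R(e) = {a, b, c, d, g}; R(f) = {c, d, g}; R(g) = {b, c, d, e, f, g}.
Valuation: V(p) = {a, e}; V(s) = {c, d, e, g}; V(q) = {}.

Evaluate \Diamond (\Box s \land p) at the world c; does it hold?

Yes

Recall that \Box ψ holds at a world iff ψ holds at every accessible world, and \Diamond ψ holds iff ψ holds at some accessible world.
At c: \Diamond (\Box s \land p) requires \Box s \land p at some successor in {a, b, c, d, e, f, g}.
  \Box s \land p holds at a, so \Diamond (\Box s \land p) is true at c.
    At a: \Box s is true, p is true, so \Box s \land p is true.
      At a: \Box s requires s at every successor {c, e}.
        At c: s is true.
        At e: s is true.
      So \Box s is true at a.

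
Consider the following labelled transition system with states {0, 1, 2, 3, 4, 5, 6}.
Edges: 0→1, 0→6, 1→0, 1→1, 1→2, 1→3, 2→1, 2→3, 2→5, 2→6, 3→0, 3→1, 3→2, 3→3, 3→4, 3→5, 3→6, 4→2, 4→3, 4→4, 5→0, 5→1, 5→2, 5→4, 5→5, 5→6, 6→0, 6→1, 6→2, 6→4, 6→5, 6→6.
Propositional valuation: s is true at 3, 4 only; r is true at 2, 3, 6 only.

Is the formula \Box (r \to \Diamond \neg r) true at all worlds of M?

Let φ = \Box (r \to \Diamond \neg r). Evaluate φ at each world:
  0 (successors {1, 6}): φ is true.
  1 (successors {0, 1, 2, 3}): φ is true.
  2 (successors {1, 3, 5, 6}): φ is true.
  3 (successors {0, 1, 2, 3, 4, 5, 6}): φ is true.
  4 (successors {2, 3, 4}): φ is true.
  5 (successors {0, 1, 2, 4, 5, 6}): φ is true.
  6 (successors {0, 1, 2, 4, 5, 6}): φ is true.
For instance, at 6:
  At 6: \Box (r \to \Diamond \neg r) requires r \to \Diamond \neg r at every successor {0, 1, 2, 4, 5, 6}.
    At 0: r \to \Diamond \neg r is true.
    At 1: r \to \Diamond \neg r is true.
    At 2: r \to \Diamond \neg r is true.
    At 4: r \to \Diamond \neg r is true.
    At 5: r \to \Diamond \neg r is true.
    At 6: r \to \Diamond \neg r is true.
  So \Box (r \to \Diamond \neg r) is true at 6.

Yes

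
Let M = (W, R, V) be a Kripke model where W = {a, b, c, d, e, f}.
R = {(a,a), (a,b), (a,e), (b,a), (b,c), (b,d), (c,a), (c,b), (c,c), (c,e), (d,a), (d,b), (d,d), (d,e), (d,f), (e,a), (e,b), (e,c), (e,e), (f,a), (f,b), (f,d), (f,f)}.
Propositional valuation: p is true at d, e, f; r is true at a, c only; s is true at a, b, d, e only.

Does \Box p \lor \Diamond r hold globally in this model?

Let φ = \Box p \lor \Diamond r. Evaluate φ at each world:
  a (successors {a, b, e}): φ is true.
  b (successors {a, c, d}): φ is true.
  c (successors {a, b, c, e}): φ is true.
  d (successors {a, b, d, e, f}): φ is true.
  e (successors {a, b, c, e}): φ is true.
  f (successors {a, b, d, f}): φ is true.
For instance, at e:
  At e: \Box p is false, \Diamond r is true, so \Box p \lor \Diamond r is true.
    At e: \Box p requires p at every successor {a, b, c, e}.
      p fails at a, so \Box p is false at e.
    At e: \Diamond r requires r at some successor in {a, b, c, e}.
      r holds at a, so \Diamond r is true at e.

Yes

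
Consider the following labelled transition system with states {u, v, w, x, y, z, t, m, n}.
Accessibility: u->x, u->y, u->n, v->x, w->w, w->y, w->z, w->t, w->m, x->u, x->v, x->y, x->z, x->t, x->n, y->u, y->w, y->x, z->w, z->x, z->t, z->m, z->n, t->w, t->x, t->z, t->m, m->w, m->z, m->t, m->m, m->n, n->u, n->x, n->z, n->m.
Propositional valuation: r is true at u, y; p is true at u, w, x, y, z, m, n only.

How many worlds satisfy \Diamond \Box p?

7

Let φ = \Diamond \Box p. Evaluate φ at each world:
  u (successors {x, y, n}): φ is true.
  v (successors {x}): φ is false.
  w (successors {w, y, z, t, m}): φ is true.
  x (successors {u, v, y, z, t, n}): φ is true.
  y (successors {u, w, x}): φ is true.
  z (successors {w, x, t, m, n}): φ is true.
  t (successors {w, x, z, m}): φ is false.
  m (successors {w, z, t, m, n}): φ is true.
  n (successors {u, x, z, m}): φ is true.
For instance, at z:
  At z: \Diamond \Box p requires \Box p at some successor in {w, x, t, m, n}.
    \Box p holds at t, so \Diamond \Box p is true at z.
      At t: \Box p requires p at every successor {w, x, z, m}.
        At w: p is true.
        At x: p is true.
        At z: p is true.
        At m: p is true.
      So \Box p is true at t.
Satisfying worlds: {u, w, x, y, z, m, n}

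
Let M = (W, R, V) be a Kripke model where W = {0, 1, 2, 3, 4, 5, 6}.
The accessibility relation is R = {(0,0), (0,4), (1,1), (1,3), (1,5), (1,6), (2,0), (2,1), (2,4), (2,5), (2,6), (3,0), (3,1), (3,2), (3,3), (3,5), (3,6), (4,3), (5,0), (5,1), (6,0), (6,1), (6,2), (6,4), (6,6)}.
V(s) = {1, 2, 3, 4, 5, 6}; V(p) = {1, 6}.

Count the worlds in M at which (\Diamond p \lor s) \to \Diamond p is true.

Recall that \Diamond ψ holds at a world iff ψ holds at some accessible world.
Let φ = (\Diamond p \lor s) \to \Diamond p. Evaluate φ at each world:
  0 (successors {0, 4}): φ is true.
  1 (successors {1, 3, 5, 6}): φ is true.
  2 (successors {0, 1, 4, 5, 6}): φ is true.
  3 (successors {0, 1, 2, 3, 5, 6}): φ is true.
  4 (successors {3}): φ is false.
  5 (successors {0, 1}): φ is true.
  6 (successors {0, 1, 2, 4, 6}): φ is true.
For instance, at 6:
  At 6: \Diamond p \lor s is true, \Diamond p is true, so (\Diamond p \lor s) \to \Diamond p is true.
    At 6: \Diamond p is true, s is true, so \Diamond p \lor s is true.
      At 6: \Diamond p requires p at some successor in {0, 1, 2, 4, 6}.
        p holds at 1, so \Diamond p is true at 6.
    At 6: \Diamond p requires p at some successor in {0, 1, 2, 4, 6}.
      p holds at 1, so \Diamond p is true at 6.
Satisfying worlds: {0, 1, 2, 3, 5, 6}

6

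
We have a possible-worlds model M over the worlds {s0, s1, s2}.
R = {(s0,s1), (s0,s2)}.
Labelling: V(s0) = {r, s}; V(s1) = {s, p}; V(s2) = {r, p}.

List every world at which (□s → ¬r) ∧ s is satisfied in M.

s0, s1

Let φ = (□s → ¬r) ∧ s. Evaluate φ at each world:
  s0 (successors {s1, s2}): φ is true.
  s1 (successors ∅): φ is true.
  s2 (successors ∅): φ is false.
For instance, at s0:
  At s0: □s → ¬r is true, s is true, so (□s → ¬r) ∧ s is true.
    At s0: □s is false, ¬r is false, so □s → ¬r is true.
      At s0: □s requires s at every successor {s1, s2}.
        s fails at s2, so □s is false at s0.
Satisfying worlds: {s0, s1}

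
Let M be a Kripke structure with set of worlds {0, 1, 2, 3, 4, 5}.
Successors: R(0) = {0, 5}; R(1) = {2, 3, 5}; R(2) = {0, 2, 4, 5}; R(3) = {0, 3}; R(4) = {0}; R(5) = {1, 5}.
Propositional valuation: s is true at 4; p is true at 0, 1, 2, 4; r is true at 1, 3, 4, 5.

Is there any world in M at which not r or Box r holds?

Yes

Let φ = not r or Box r. Evaluate φ at each world:
  0 (successors {0, 5}): φ is true.
  1 (successors {2, 3, 5}): φ is false.
  2 (successors {0, 2, 4, 5}): φ is true.
  3 (successors {0, 3}): φ is false.
  4 (successors {0}): φ is false.
  5 (successors {1, 5}): φ is true.
Detail at 0 (witness):
  At 0: not r is true, Box r is false, so not r or Box r is true.
    At 0: Box r requires r at every successor {0, 5}.
      r fails at 0, so Box r is false at 0.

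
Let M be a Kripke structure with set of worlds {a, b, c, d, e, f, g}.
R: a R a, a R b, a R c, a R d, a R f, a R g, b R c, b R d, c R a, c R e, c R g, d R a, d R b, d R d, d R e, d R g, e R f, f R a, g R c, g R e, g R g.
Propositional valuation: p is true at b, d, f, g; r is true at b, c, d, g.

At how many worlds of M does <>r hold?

Recall that <>ψ holds at a world iff ψ holds at some accessible world.
Let φ = <>r. Evaluate φ at each world:
  a (successors {a, b, c, d, f, g}): φ is true.
  b (successors {c, d}): φ is true.
  c (successors {a, e, g}): φ is true.
  d (successors {a, b, d, e, g}): φ is true.
  e (successors {f}): φ is false.
  f (successors {a}): φ is false.
  g (successors {c, e, g}): φ is true.
For instance, at d:
  At d: <>r requires r at some successor in {a, b, d, e, g}.
    r holds at b, so <>r is true at d.
Satisfying worlds: {a, b, c, d, g}

5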